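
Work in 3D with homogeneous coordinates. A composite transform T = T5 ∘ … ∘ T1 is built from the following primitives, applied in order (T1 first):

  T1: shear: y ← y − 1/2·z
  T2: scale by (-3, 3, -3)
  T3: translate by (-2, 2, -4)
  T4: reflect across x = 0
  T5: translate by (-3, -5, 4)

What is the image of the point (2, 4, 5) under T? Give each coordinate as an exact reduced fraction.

T(p) = (5, 3/2, -15)

T1 shear: y ← y − 1/2·z: (2, 4, 5) → (2, 3/2, 5)
T2 scale by (-3, 3, -3): (2, 3/2, 5) → (-6, 9/2, -15)
T3 translate by (-2, 2, -4): (-6, 9/2, -15) → (-8, 13/2, -19)
T4 reflect across x = 0: (-8, 13/2, -19) → (8, 13/2, -19)
T5 translate by (-3, -5, 4): (8, 13/2, -19) → (5, 3/2, -15)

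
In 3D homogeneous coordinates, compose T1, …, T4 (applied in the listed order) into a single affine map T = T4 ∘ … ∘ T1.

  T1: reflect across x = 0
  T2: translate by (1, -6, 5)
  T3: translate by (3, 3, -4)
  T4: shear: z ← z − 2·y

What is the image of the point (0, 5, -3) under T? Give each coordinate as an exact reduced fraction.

T1 reflect across x = 0: (0, 5, -3) → (0, 5, -3)
T2 translate by (1, -6, 5): (0, 5, -3) → (1, -1, 2)
T3 translate by (3, 3, -4): (1, -1, 2) → (4, 2, -2)
T4 shear: z ← z − 2·y: (4, 2, -2) → (4, 2, -6)

T(p) = (4, 2, -6)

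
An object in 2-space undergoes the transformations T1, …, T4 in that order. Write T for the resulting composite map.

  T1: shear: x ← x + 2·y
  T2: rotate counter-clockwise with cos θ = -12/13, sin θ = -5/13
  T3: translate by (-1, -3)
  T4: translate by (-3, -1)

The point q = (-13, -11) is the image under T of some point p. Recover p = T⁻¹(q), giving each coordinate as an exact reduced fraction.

p = (5, 3)

T1 = [1 2 0; 0 1 0; 0 0 1]
T2·T1 = [-12/13 -19/13 0; -5/13 -22/13 0; 0 0 1]
T3·…·T1 = [-12/13 -19/13 -1; -5/13 -22/13 -3; 0 0 1]
T4·…·T1 = [-12/13 -19/13 -4; -5/13 -22/13 -4; 0 0 1]
det M = 1; M⁻¹ = [-22/13 19/13 -12/13; 5/13 -12/13 -28/13; 0 0 1]
M⁻¹ · (-13, -11)ᵀ = (5, 3)ᵀ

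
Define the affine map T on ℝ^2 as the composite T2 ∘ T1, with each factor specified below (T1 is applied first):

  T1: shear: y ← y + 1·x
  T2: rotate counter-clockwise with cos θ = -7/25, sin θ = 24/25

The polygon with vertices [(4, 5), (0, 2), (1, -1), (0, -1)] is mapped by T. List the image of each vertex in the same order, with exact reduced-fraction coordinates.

image vertices: (-244/25, 33/25), (-48/25, -14/25), (-7/25, 24/25), (24/25, 7/25)

T1 shear: y ← y + 1·x: (4, 5) → (4, 9); (0, 2) → (0, 2); (1, -1) → (1, 0); (0, -1) → (0, -1)
T2 rotate counter-clockwise with cos θ = -7/25, sin θ = 24/25: (4, 9) → (-244/25, 33/25); (0, 2) → (-48/25, -14/25); (1, 0) → (-7/25, 24/25); (0, -1) → (24/25, 7/25)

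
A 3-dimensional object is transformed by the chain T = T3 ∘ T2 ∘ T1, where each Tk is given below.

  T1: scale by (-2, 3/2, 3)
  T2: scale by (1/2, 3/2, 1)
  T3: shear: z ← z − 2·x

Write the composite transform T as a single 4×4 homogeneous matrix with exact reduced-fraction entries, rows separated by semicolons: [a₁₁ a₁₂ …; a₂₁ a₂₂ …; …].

T1 = [-2 0 0 0; 0 3/2 0 0; 0 0 3 0; 0 0 0 1]
T2·T1 = [-1 0 0 0; 0 9/4 0 0; 0 0 3 0; 0 0 0 1]
T3·…·T1 = [-1 0 0 0; 0 9/4 0 0; 2 0 3 0; 0 0 0 1]

T = [-1 0 0 0; 0 9/4 0 0; 2 0 3 0; 0 0 0 1]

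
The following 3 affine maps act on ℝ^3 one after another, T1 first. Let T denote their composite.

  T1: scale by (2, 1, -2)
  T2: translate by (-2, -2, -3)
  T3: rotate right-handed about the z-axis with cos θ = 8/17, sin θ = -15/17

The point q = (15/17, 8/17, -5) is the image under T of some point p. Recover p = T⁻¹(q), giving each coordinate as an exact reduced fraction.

T1 = [2 0 0 0; 0 1 0 0; 0 0 -2 0; 0 0 0 1]
T2·T1 = [2 0 0 -2; 0 1 0 -2; 0 0 -2 -3; 0 0 0 1]
T3·…·T1 = [16/17 15/17 0 -46/17; -30/17 8/17 0 14/17; 0 0 -2 -3; 0 0 0 1]
det M = -4; M⁻¹ = [4/17 -15/34 0 1; 15/17 8/17 0 2; 0 0 -1/2 -3/2; 0 0 0 1]
M⁻¹ · (15/17, 8/17, -5)ᵀ = (1, 3, 1)ᵀ

p = (1, 3, 1)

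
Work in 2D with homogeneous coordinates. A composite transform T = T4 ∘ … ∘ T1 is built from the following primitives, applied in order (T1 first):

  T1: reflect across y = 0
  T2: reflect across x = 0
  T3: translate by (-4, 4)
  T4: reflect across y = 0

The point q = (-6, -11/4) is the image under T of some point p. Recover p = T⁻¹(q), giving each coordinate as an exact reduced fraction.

p = (2, 5/4)

T1 = [1 0 0; 0 -1 0; 0 0 1]
T2·T1 = [-1 0 0; 0 -1 0; 0 0 1]
T3·…·T1 = [-1 0 -4; 0 -1 4; 0 0 1]
T4·…·T1 = [-1 0 -4; 0 1 -4; 0 0 1]
det M = -1; M⁻¹ = [-1 0 -4; 0 1 4; 0 0 1]
M⁻¹ · (-6, -11/4)ᵀ = (2, 5/4)ᵀ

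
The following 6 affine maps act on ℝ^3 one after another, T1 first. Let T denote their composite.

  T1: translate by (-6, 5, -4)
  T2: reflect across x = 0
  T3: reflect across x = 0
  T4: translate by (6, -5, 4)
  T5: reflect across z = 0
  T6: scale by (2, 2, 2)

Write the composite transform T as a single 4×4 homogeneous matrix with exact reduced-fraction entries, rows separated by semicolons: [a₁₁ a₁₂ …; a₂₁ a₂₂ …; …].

T1 = [1 0 0 -6; 0 1 0 5; 0 0 1 -4; 0 0 0 1]
T2·T1 = [-1 0 0 6; 0 1 0 5; 0 0 1 -4; 0 0 0 1]
T3·…·T1 = [1 0 0 -6; 0 1 0 5; 0 0 1 -4; 0 0 0 1]
T4·…·T1 = [1 0 0 0; 0 1 0 0; 0 0 1 0; 0 0 0 1]
T5·…·T1 = [1 0 0 0; 0 1 0 0; 0 0 -1 0; 0 0 0 1]
T6·…·T1 = [2 0 0 0; 0 2 0 0; 0 0 -2 0; 0 0 0 1]

T = [2 0 0 0; 0 2 0 0; 0 0 -2 0; 0 0 0 1]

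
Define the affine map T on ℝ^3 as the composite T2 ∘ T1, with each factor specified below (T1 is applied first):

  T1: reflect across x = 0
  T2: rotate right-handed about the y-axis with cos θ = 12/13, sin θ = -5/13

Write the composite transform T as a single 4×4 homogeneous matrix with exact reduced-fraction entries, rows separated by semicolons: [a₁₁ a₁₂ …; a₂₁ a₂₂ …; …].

T1 = [-1 0 0 0; 0 1 0 0; 0 0 1 0; 0 0 0 1]
T2·T1 = [-12/13 0 -5/13 0; 0 1 0 0; -5/13 0 12/13 0; 0 0 0 1]

T = [-12/13 0 -5/13 0; 0 1 0 0; -5/13 0 12/13 0; 0 0 0 1]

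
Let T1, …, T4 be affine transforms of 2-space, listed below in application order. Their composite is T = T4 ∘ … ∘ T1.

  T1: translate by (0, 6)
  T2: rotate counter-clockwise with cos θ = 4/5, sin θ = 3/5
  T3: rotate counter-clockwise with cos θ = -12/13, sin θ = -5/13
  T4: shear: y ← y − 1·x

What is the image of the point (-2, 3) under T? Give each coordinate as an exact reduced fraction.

T(p) = (114/13, -151/13)

T1 translate by (0, 6): (-2, 3) → (-2, 9)
T2 rotate counter-clockwise with cos θ = 4/5, sin θ = 3/5: (-2, 9) → (-7, 6)
T3 rotate counter-clockwise with cos θ = -12/13, sin θ = -5/13: (-7, 6) → (114/13, -37/13)
T4 shear: y ← y − 1·x: (114/13, -37/13) → (114/13, -151/13)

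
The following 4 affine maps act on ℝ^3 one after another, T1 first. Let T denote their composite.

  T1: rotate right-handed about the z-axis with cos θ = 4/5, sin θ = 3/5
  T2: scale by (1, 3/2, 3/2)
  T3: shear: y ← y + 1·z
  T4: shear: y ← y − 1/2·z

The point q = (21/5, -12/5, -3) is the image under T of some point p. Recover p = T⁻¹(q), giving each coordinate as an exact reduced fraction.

p = (3, -3, -2)

T1 = [4/5 -3/5 0 0; 3/5 4/5 0 0; 0 0 1 0; 0 0 0 1]
T2·T1 = [4/5 -3/5 0 0; 9/10 6/5 0 0; 0 0 3/2 0; 0 0 0 1]
T3·…·T1 = [4/5 -3/5 0 0; 9/10 6/5 3/2 0; 0 0 3/2 0; 0 0 0 1]
T4·…·T1 = [4/5 -3/5 0 0; 9/10 6/5 3/4 0; 0 0 3/2 0; 0 0 0 1]
det M = 9/4; M⁻¹ = [4/5 2/5 -1/5 0; -3/5 8/15 -4/15 0; 0 0 2/3 0; 0 0 0 1]
M⁻¹ · (21/5, -12/5, -3)ᵀ = (3, -3, -2)ᵀ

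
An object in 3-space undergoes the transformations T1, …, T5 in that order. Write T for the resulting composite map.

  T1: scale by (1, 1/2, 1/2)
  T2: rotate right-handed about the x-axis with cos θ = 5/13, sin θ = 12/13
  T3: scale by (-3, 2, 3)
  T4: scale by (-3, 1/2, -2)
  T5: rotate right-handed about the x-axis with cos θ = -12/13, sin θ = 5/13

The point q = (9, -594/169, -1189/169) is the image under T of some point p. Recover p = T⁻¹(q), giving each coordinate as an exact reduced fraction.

p = (1, -2, -2)

T1 = [1 0 0 0; 0 1/2 0 0; 0 0 1/2 0; 0 0 0 1]
T2·T1 = [1 0 0 0; 0 5/26 -6/13 0; 0 6/13 5/26 0; 0 0 0 1]
T3·…·T1 = [-3 0 0 0; 0 5/13 -12/13 0; 0 18/13 15/26 0; 0 0 0 1]
T4·…·T1 = [9 0 0 0; 0 5/26 -6/13 0; 0 -36/13 -15/13 0; 0 0 0 1]
T5·…·T1 = [9 0 0 0; 0 150/169 147/169 0; 0 889/338 150/169 0; 0 0 0 1]
det M = -27/2; M⁻¹ = [1/9 0 0 0; 0 -100/169 98/169 0; 0 889/507 -100/169 0; 0 0 0 1]
M⁻¹ · (9, -594/169, -1189/169)ᵀ = (1, -2, -2)ᵀ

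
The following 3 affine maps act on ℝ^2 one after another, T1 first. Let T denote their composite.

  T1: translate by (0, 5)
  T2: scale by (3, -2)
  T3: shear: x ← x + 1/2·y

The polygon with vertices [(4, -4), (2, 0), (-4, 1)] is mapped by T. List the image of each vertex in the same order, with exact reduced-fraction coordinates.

image vertices: (11, -2), (1, -10), (-18, -12)

T1 translate by (0, 5): (4, -4) → (4, 1); (2, 0) → (2, 5); (-4, 1) → (-4, 6)
T2 scale by (3, -2): (4, 1) → (12, -2); (2, 5) → (6, -10); (-4, 6) → (-12, -12)
T3 shear: x ← x + 1/2·y: (12, -2) → (11, -2); (6, -10) → (1, -10); (-12, -12) → (-18, -12)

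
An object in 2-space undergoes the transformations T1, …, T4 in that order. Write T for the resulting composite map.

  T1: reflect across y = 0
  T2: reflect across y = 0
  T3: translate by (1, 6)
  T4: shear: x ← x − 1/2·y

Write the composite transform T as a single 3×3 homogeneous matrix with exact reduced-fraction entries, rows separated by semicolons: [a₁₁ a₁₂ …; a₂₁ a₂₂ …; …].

T = [1 -1/2 -2; 0 1 6; 0 0 1]

T1 = [1 0 0; 0 -1 0; 0 0 1]
T2·T1 = [1 0 0; 0 1 0; 0 0 1]
T3·…·T1 = [1 0 1; 0 1 6; 0 0 1]
T4·…·T1 = [1 -1/2 -2; 0 1 6; 0 0 1]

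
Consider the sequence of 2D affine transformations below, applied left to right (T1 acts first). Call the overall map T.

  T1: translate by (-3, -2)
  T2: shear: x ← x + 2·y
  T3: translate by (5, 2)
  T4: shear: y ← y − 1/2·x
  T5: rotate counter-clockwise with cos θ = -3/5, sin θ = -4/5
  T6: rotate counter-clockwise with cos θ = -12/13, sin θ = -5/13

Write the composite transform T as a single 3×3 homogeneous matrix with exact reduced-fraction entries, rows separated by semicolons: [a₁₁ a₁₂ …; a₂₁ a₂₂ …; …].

T1 = [1 0 -3; 0 1 -2; 0 0 1]
T2·T1 = [1 2 -7; 0 1 -2; 0 0 1]
T3·…·T1 = [1 2 -2; 0 1 0; 0 0 1]
T4·…·T1 = [1 2 -2; -1/2 0 1; 0 0 1]
T5·…·T1 = [-1 -6/5 2; -1/2 -8/5 1; 0 0 1]
T6·…·T1 = [19/26 32/65 -19/13; 11/13 126/65 -22/13; 0 0 1]

T = [19/26 32/65 -19/13; 11/13 126/65 -22/13; 0 0 1]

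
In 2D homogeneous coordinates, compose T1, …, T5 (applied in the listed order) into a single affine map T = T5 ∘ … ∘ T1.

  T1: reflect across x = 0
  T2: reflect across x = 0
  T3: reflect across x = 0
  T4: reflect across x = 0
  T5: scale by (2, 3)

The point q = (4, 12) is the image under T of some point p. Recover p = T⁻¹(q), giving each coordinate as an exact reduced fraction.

p = (2, 4)

T1 = [-1 0 0; 0 1 0; 0 0 1]
T2·T1 = [1 0 0; 0 1 0; 0 0 1]
T3·…·T1 = [-1 0 0; 0 1 0; 0 0 1]
T4·…·T1 = [1 0 0; 0 1 0; 0 0 1]
T5·…·T1 = [2 0 0; 0 3 0; 0 0 1]
det M = 6; M⁻¹ = [1/2 0 0; 0 1/3 0; 0 0 1]
M⁻¹ · (4, 12)ᵀ = (2, 4)ᵀ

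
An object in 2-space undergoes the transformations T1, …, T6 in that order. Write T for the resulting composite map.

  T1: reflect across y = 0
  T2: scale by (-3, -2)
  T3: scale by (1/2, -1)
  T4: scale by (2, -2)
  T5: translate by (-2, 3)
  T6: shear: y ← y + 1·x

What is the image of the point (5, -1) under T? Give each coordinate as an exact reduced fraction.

T1 reflect across y = 0: (5, -1) → (5, 1)
T2 scale by (-3, -2): (5, 1) → (-15, -2)
T3 scale by (1/2, -1): (-15, -2) → (-15/2, 2)
T4 scale by (2, -2): (-15/2, 2) → (-15, -4)
T5 translate by (-2, 3): (-15, -4) → (-17, -1)
T6 shear: y ← y + 1·x: (-17, -1) → (-17, -18)

T(p) = (-17, -18)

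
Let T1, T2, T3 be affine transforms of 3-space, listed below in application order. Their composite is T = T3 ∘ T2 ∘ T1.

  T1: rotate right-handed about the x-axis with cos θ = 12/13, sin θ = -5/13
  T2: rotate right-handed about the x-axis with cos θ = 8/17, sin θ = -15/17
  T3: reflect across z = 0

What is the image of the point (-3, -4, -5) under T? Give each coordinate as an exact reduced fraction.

T(p) = (-3, -1184/221, -775/221)

T1 rotate right-handed about the x-axis with cos θ = 12/13, sin θ = -5/13: (-3, -4, -5) → (-3, -73/13, -40/13)
T2 rotate right-handed about the x-axis with cos θ = 8/17, sin θ = -15/17: (-3, -73/13, -40/13) → (-3, -1184/221, 775/221)
T3 reflect across z = 0: (-3, -1184/221, 775/221) → (-3, -1184/221, -775/221)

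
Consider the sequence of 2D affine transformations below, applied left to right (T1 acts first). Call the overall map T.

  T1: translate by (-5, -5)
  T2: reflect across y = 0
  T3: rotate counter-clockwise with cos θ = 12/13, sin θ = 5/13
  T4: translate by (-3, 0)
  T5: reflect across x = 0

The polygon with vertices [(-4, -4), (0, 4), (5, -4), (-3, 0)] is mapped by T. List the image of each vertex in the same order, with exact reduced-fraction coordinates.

image vertices: (192/13, 63/13), (8, -1), (84/13, 108/13), (160/13, 20/13)

T1 translate by (-5, -5): (-4, -4) → (-9, -9); (0, 4) → (-5, -1); (5, -4) → (0, -9); (-3, 0) → (-8, -5)
T2 reflect across y = 0: (-9, -9) → (-9, 9); (-5, -1) → (-5, 1); (0, -9) → (0, 9); (-8, -5) → (-8, 5)
T3 rotate counter-clockwise with cos θ = 12/13, sin θ = 5/13: (-9, 9) → (-153/13, 63/13); (-5, 1) → (-5, -1); (0, 9) → (-45/13, 108/13); (-8, 5) → (-121/13, 20/13)
T4 translate by (-3, 0): (-153/13, 63/13) → (-192/13, 63/13); (-5, -1) → (-8, -1); (-45/13, 108/13) → (-84/13, 108/13); (-121/13, 20/13) → (-160/13, 20/13)
T5 reflect across x = 0: (-192/13, 63/13) → (192/13, 63/13); (-8, -1) → (8, -1); (-84/13, 108/13) → (84/13, 108/13); (-160/13, 20/13) → (160/13, 20/13)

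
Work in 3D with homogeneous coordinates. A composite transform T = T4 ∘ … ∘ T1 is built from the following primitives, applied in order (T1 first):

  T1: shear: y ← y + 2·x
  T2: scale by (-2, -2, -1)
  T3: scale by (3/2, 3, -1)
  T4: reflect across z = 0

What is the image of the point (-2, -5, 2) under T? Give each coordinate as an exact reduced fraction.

T1 shear: y ← y + 2·x: (-2, -5, 2) → (-2, -9, 2)
T2 scale by (-2, -2, -1): (-2, -9, 2) → (4, 18, -2)
T3 scale by (3/2, 3, -1): (4, 18, -2) → (6, 54, 2)
T4 reflect across z = 0: (6, 54, 2) → (6, 54, -2)

T(p) = (6, 54, -2)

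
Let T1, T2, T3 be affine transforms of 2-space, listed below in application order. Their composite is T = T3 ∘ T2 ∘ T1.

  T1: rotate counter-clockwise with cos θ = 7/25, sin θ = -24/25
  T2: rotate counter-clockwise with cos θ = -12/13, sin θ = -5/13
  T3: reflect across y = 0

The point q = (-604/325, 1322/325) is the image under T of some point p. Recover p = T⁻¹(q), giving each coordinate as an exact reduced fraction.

p = (-2, 4)

T1 = [7/25 24/25 0; -24/25 7/25 0; 0 0 1]
T2·T1 = [-204/325 -253/325 0; 253/325 -204/325 0; 0 0 1]
T3·…·T1 = [-204/325 -253/325 0; -253/325 204/325 0; 0 0 1]
det M = -1; M⁻¹ = [-204/325 -253/325 0; -253/325 204/325 0; 0 0 1]
M⁻¹ · (-604/325, 1322/325)ᵀ = (-2, 4)ᵀ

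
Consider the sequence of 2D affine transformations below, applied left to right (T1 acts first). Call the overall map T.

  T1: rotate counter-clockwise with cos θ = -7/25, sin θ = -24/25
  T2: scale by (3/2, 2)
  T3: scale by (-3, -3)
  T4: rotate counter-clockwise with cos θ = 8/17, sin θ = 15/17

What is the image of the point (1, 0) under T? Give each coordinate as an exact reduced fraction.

T(p) = (-1908/425, 3249/850)

T1 rotate counter-clockwise with cos θ = -7/25, sin θ = -24/25: (1, 0) → (-7/25, -24/25)
T2 scale by (3/2, 2): (-7/25, -24/25) → (-21/50, -48/25)
T3 scale by (-3, -3): (-21/50, -48/25) → (63/50, 144/25)
T4 rotate counter-clockwise with cos θ = 8/17, sin θ = 15/17: (63/50, 144/25) → (-1908/425, 3249/850)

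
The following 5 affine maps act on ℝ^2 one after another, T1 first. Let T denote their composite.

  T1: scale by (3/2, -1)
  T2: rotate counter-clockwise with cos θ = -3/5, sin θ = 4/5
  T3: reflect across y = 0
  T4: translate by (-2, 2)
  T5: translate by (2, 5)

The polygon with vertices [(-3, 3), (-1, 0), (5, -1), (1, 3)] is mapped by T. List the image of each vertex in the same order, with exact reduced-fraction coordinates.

T1 scale by (3/2, -1): (-3, 3) → (-9/2, -3); (-1, 0) → (-3/2, 0); (5, -1) → (15/2, 1); (1, 3) → (3/2, -3)
T2 rotate counter-clockwise with cos θ = -3/5, sin θ = 4/5: (-9/2, -3) → (51/10, -9/5); (-3/2, 0) → (9/10, -6/5); (15/2, 1) → (-53/10, 27/5); (3/2, -3) → (3/2, 3)
T3 reflect across y = 0: (51/10, -9/5) → (51/10, 9/5); (9/10, -6/5) → (9/10, 6/5); (-53/10, 27/5) → (-53/10, -27/5); (3/2, 3) → (3/2, -3)
T4 translate by (-2, 2): (51/10, 9/5) → (31/10, 19/5); (9/10, 6/5) → (-11/10, 16/5); (-53/10, -27/5) → (-73/10, -17/5); (3/2, -3) → (-1/2, -1)
T5 translate by (2, 5): (31/10, 19/5) → (51/10, 44/5); (-11/10, 16/5) → (9/10, 41/5); (-73/10, -17/5) → (-53/10, 8/5); (-1/2, -1) → (3/2, 4)

image vertices: (51/10, 44/5), (9/10, 41/5), (-53/10, 8/5), (3/2, 4)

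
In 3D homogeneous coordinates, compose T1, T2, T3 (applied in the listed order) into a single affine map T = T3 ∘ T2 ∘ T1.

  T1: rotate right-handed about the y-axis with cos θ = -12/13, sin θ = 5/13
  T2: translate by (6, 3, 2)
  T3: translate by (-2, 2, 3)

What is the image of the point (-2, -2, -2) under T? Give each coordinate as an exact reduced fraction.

T(p) = (66/13, 3, 99/13)

T1 rotate right-handed about the y-axis with cos θ = -12/13, sin θ = 5/13: (-2, -2, -2) → (14/13, -2, 34/13)
T2 translate by (6, 3, 2): (14/13, -2, 34/13) → (92/13, 1, 60/13)
T3 translate by (-2, 2, 3): (92/13, 1, 60/13) → (66/13, 3, 99/13)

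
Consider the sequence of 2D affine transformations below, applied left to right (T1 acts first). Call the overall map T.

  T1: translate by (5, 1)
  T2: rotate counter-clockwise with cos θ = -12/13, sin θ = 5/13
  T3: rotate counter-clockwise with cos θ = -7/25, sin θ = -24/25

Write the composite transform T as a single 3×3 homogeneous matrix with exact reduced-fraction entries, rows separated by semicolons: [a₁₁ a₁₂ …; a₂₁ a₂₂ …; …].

T1 = [1 0 5; 0 1 1; 0 0 1]
T2·T1 = [-12/13 -5/13 -5; 5/13 -12/13 1; 0 0 1]
T3·…·T1 = [204/325 -253/325 59/25; 253/325 204/325 113/25; 0 0 1]

T = [204/325 -253/325 59/25; 253/325 204/325 113/25; 0 0 1]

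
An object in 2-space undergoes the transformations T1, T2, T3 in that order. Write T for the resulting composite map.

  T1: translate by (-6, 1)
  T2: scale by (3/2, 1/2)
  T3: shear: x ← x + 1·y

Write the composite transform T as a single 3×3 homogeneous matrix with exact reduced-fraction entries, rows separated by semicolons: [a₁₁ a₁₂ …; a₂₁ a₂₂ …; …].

T1 = [1 0 -6; 0 1 1; 0 0 1]
T2·T1 = [3/2 0 -9; 0 1/2 1/2; 0 0 1]
T3·…·T1 = [3/2 1/2 -17/2; 0 1/2 1/2; 0 0 1]

T = [3/2 1/2 -17/2; 0 1/2 1/2; 0 0 1]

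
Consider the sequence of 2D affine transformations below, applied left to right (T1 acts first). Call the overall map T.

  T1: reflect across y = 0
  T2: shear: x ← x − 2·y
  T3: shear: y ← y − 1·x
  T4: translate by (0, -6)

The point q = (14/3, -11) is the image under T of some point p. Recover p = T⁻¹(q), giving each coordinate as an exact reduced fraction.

T1 = [1 0 0; 0 -1 0; 0 0 1]
T2·T1 = [1 2 0; 0 -1 0; 0 0 1]
T3·…·T1 = [1 2 0; -1 -3 0; 0 0 1]
T4·…·T1 = [1 2 0; -1 -3 -6; 0 0 1]
det M = -1; M⁻¹ = [3 2 12; -1 -1 -6; 0 0 1]
M⁻¹ · (14/3, -11)ᵀ = (4, 1/3)ᵀ

p = (4, 1/3)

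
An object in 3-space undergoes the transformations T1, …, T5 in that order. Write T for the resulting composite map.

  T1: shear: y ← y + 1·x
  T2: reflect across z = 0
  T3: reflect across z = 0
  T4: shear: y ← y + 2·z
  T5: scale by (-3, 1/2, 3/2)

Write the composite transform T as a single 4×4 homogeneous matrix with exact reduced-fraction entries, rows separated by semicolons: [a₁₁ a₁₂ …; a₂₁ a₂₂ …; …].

T = [-3 0 0 0; 1/2 1/2 1 0; 0 0 3/2 0; 0 0 0 1]

T1 = [1 0 0 0; 1 1 0 0; 0 0 1 0; 0 0 0 1]
T2·T1 = [1 0 0 0; 1 1 0 0; 0 0 -1 0; 0 0 0 1]
T3·…·T1 = [1 0 0 0; 1 1 0 0; 0 0 1 0; 0 0 0 1]
T4·…·T1 = [1 0 0 0; 1 1 2 0; 0 0 1 0; 0 0 0 1]
T5·…·T1 = [-3 0 0 0; 1/2 1/2 1 0; 0 0 3/2 0; 0 0 0 1]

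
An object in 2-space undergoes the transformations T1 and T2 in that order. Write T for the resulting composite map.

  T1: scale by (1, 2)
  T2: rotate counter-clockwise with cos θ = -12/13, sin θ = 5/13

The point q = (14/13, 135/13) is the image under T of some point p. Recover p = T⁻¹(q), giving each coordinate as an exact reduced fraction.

T1 = [1 0 0; 0 2 0; 0 0 1]
T2·T1 = [-12/13 -10/13 0; 5/13 -24/13 0; 0 0 1]
det M = 2; M⁻¹ = [-12/13 5/13 0; -5/26 -6/13 0; 0 0 1]
M⁻¹ · (14/13, 135/13)ᵀ = (3, -5)ᵀ

p = (3, -5)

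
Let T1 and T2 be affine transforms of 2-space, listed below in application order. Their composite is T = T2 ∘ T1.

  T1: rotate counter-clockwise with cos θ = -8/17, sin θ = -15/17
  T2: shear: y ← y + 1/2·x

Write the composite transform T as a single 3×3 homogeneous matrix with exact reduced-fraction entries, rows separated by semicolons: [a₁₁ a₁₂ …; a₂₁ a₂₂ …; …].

T1 = [-8/17 15/17 0; -15/17 -8/17 0; 0 0 1]
T2·T1 = [-8/17 15/17 0; -19/17 -1/34 0; 0 0 1]

T = [-8/17 15/17 0; -19/17 -1/34 0; 0 0 1]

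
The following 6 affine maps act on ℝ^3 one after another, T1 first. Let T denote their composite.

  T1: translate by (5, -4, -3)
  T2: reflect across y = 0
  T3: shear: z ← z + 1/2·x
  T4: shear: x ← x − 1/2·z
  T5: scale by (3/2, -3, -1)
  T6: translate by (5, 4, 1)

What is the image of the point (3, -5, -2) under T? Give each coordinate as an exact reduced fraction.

T(p) = (71/4, -23, 2)

T1 translate by (5, -4, -3): (3, -5, -2) → (8, -9, -5)
T2 reflect across y = 0: (8, -9, -5) → (8, 9, -5)
T3 shear: z ← z + 1/2·x: (8, 9, -5) → (8, 9, -1)
T4 shear: x ← x − 1/2·z: (8, 9, -1) → (17/2, 9, -1)
T5 scale by (3/2, -3, -1): (17/2, 9, -1) → (51/4, -27, 1)
T6 translate by (5, 4, 1): (51/4, -27, 1) → (71/4, -23, 2)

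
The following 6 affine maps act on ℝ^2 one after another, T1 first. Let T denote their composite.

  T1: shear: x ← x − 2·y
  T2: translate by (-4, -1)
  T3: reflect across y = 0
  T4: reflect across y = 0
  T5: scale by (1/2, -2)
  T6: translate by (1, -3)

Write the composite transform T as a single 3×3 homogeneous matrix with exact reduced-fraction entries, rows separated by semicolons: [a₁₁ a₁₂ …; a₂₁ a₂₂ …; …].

T = [1/2 -1 -1; 0 -2 -1; 0 0 1]

T1 = [1 -2 0; 0 1 0; 0 0 1]
T2·T1 = [1 -2 -4; 0 1 -1; 0 0 1]
T3·…·T1 = [1 -2 -4; 0 -1 1; 0 0 1]
T4·…·T1 = [1 -2 -4; 0 1 -1; 0 0 1]
T5·…·T1 = [1/2 -1 -2; 0 -2 2; 0 0 1]
T6·…·T1 = [1/2 -1 -1; 0 -2 -1; 0 0 1]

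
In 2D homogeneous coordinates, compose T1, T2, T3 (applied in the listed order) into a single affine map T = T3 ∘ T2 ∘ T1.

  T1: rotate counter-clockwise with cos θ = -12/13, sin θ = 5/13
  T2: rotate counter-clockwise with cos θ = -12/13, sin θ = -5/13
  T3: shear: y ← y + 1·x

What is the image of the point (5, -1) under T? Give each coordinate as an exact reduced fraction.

T(p) = (5, 4)

T1 rotate counter-clockwise with cos θ = -12/13, sin θ = 5/13: (5, -1) → (-55/13, 37/13)
T2 rotate counter-clockwise with cos θ = -12/13, sin θ = -5/13: (-55/13, 37/13) → (5, -1)
T3 shear: y ← y + 1·x: (5, -1) → (5, 4)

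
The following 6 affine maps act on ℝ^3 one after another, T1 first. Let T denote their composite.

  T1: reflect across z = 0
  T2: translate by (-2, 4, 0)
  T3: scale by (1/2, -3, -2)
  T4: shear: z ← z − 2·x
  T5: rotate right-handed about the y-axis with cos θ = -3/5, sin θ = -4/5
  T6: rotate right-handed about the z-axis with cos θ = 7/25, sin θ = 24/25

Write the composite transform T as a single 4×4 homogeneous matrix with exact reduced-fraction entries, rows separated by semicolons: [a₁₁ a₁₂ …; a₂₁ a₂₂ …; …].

T = [7/50 72/25 -56/125 281/25; 12/25 -21/25 -192/125 -108/25; 1 0 -6/5 -2; 0 0 0 1]

T1 = [1 0 0 0; 0 1 0 0; 0 0 -1 0; 0 0 0 1]
T2·T1 = [1 0 0 -2; 0 1 0 4; 0 0 -1 0; 0 0 0 1]
T3·…·T1 = [1/2 0 0 -1; 0 -3 0 -12; 0 0 2 0; 0 0 0 1]
T4·…·T1 = [1/2 0 0 -1; 0 -3 0 -12; -1 0 2 2; 0 0 0 1]
T5·…·T1 = [1/2 0 -8/5 -1; 0 -3 0 -12; 1 0 -6/5 -2; 0 0 0 1]
T6·…·T1 = [7/50 72/25 -56/125 281/25; 12/25 -21/25 -192/125 -108/25; 1 0 -6/5 -2; 0 0 0 1]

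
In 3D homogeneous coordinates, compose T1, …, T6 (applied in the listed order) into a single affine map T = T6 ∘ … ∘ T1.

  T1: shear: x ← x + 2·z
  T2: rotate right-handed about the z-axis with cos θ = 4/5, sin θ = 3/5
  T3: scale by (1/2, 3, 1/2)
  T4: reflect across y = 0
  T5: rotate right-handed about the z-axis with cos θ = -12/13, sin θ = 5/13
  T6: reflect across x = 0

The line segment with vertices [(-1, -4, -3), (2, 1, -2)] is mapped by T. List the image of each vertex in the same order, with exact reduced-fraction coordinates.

T1 shear: x ← x + 2·z: (-1, -4, -3) → (-7, -4, -3); (2, 1, -2) → (-2, 1, -2)
T2 rotate right-handed about the z-axis with cos θ = 4/5, sin θ = 3/5: (-7, -4, -3) → (-16/5, -37/5, -3); (-2, 1, -2) → (-11/5, -2/5, -2)
T3 scale by (1/2, 3, 1/2): (-16/5, -37/5, -3) → (-8/5, -111/5, -3/2); (-11/5, -2/5, -2) → (-11/10, -6/5, -1)
T4 reflect across y = 0: (-8/5, -111/5, -3/2) → (-8/5, 111/5, -3/2); (-11/10, -6/5, -1) → (-11/10, 6/5, -1)
T5 rotate right-handed about the z-axis with cos θ = -12/13, sin θ = 5/13: (-8/5, 111/5, -3/2) → (-459/65, -1372/65, -3/2); (-11/10, 6/5, -1) → (36/65, -199/130, -1)
T6 reflect across x = 0: (-459/65, -1372/65, -3/2) → (459/65, -1372/65, -3/2); (36/65, -199/130, -1) → (-36/65, -199/130, -1)

image vertices: (459/65, -1372/65, -3/2), (-36/65, -199/130, -1)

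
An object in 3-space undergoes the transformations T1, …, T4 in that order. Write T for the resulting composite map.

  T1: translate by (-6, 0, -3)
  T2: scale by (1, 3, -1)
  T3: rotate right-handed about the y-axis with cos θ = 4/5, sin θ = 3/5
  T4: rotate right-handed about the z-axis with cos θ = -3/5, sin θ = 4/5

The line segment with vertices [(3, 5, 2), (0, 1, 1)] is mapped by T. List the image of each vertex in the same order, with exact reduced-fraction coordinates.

image vertices: (-273/25, -261/25, 13/5), (-6/25, -117/25, 26/5)

T1 translate by (-6, 0, -3): (3, 5, 2) → (-3, 5, -1); (0, 1, 1) → (-6, 1, -2)
T2 scale by (1, 3, -1): (-3, 5, -1) → (-3, 15, 1); (-6, 1, -2) → (-6, 3, 2)
T3 rotate right-handed about the y-axis with cos θ = 4/5, sin θ = 3/5: (-3, 15, 1) → (-9/5, 15, 13/5); (-6, 3, 2) → (-18/5, 3, 26/5)
T4 rotate right-handed about the z-axis with cos θ = -3/5, sin θ = 4/5: (-9/5, 15, 13/5) → (-273/25, -261/25, 13/5); (-18/5, 3, 26/5) → (-6/25, -117/25, 26/5)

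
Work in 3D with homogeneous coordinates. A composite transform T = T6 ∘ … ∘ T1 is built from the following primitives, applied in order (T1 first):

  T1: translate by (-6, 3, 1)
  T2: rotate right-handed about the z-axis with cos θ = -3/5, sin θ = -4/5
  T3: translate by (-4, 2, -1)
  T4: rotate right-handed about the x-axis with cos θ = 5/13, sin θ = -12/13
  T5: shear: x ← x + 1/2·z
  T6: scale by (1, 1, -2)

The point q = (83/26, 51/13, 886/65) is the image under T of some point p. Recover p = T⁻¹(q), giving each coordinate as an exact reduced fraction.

T1 = [1 0 0 -6; 0 1 0 3; 0 0 1 1; 0 0 0 1]
T2·T1 = [-3/5 4/5 0 6; -4/5 -3/5 0 3; 0 0 1 1; 0 0 0 1]
T3·…·T1 = [-3/5 4/5 0 2; -4/5 -3/5 0 5; 0 0 1 0; 0 0 0 1]
T4·…·T1 = [-3/5 4/5 0 2; -4/13 -3/13 12/13 25/13; 48/65 36/65 5/13 -60/13; 0 0 0 1]
T5·…·T1 = [-3/13 14/13 5/26 -4/13; -4/13 -3/13 12/13 25/13; 48/65 36/65 5/13 -60/13; 0 0 0 1]
T6·…·T1 = [-3/13 14/13 5/26 -4/13; -4/13 -3/13 12/13 25/13; -96/65 -72/65 -10/13 120/13; 0 0 0 1]
det M = -2; M⁻¹ = [-3/5 -4/13 -27/52 26/5; 4/5 -3/13 -1/13 7/5; 0 12/13 -5/26 0; 0 0 0 1]
M⁻¹ · (83/26, 51/13, 886/65)ᵀ = (-5, 2, 1)ᵀ

p = (-5, 2, 1)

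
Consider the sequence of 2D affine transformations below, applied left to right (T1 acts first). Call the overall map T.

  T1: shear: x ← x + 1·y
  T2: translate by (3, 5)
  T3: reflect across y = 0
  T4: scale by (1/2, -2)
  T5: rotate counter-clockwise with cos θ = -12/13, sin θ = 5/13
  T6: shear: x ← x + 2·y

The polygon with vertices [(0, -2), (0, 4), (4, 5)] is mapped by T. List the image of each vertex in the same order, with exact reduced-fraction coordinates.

T1 shear: x ← x + 1·y: (0, -2) → (-2, -2); (0, 4) → (4, 4); (4, 5) → (9, 5)
T2 translate by (3, 5): (-2, -2) → (1, 3); (4, 4) → (7, 9); (9, 5) → (12, 10)
T3 reflect across y = 0: (1, 3) → (1, -3); (7, 9) → (7, -9); (12, 10) → (12, -10)
T4 scale by (1/2, -2): (1, -3) → (1/2, 6); (7, -9) → (7/2, 18); (12, -10) → (6, 20)
T5 rotate counter-clockwise with cos θ = -12/13, sin θ = 5/13: (1/2, 6) → (-36/13, -139/26); (7/2, 18) → (-132/13, -397/26); (6, 20) → (-172/13, -210/13)
T6 shear: x ← x + 2·y: (-36/13, -139/26) → (-175/13, -139/26); (-132/13, -397/26) → (-529/13, -397/26); (-172/13, -210/13) → (-592/13, -210/13)

image vertices: (-175/13, -139/26), (-529/13, -397/26), (-592/13, -210/13)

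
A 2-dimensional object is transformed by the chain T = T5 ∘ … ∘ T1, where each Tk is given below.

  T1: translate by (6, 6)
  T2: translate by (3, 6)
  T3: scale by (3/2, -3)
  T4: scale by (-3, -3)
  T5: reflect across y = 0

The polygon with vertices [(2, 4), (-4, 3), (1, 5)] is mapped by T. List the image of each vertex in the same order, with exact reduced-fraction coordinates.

T1 translate by (6, 6): (2, 4) → (8, 10); (-4, 3) → (2, 9); (1, 5) → (7, 11)
T2 translate by (3, 6): (8, 10) → (11, 16); (2, 9) → (5, 15); (7, 11) → (10, 17)
T3 scale by (3/2, -3): (11, 16) → (33/2, -48); (5, 15) → (15/2, -45); (10, 17) → (15, -51)
T4 scale by (-3, -3): (33/2, -48) → (-99/2, 144); (15/2, -45) → (-45/2, 135); (15, -51) → (-45, 153)
T5 reflect across y = 0: (-99/2, 144) → (-99/2, -144); (-45/2, 135) → (-45/2, -135); (-45, 153) → (-45, -153)

image vertices: (-99/2, -144), (-45/2, -135), (-45, -153)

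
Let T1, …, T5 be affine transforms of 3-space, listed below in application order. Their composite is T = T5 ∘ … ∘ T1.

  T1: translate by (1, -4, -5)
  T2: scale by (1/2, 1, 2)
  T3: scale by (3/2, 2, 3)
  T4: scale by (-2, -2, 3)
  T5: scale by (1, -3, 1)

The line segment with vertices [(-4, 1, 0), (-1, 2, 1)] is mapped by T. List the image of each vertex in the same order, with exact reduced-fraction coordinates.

T1 translate by (1, -4, -5): (-4, 1, 0) → (-3, -3, -5); (-1, 2, 1) → (0, -2, -4)
T2 scale by (1/2, 1, 2): (-3, -3, -5) → (-3/2, -3, -10); (0, -2, -4) → (0, -2, -8)
T3 scale by (3/2, 2, 3): (-3/2, -3, -10) → (-9/4, -6, -30); (0, -2, -8) → (0, -4, -24)
T4 scale by (-2, -2, 3): (-9/4, -6, -30) → (9/2, 12, -90); (0, -4, -24) → (0, 8, -72)
T5 scale by (1, -3, 1): (9/2, 12, -90) → (9/2, -36, -90); (0, 8, -72) → (0, -24, -72)

image vertices: (9/2, -36, -90), (0, -24, -72)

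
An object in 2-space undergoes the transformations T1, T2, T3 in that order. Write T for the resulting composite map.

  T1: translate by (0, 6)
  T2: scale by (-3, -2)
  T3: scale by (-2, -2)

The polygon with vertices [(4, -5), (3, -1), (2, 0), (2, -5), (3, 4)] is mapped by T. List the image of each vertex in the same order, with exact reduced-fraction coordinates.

T1 translate by (0, 6): (4, -5) → (4, 1); (3, -1) → (3, 5); (2, 0) → (2, 6); (2, -5) → (2, 1); (3, 4) → (3, 10)
T2 scale by (-3, -2): (4, 1) → (-12, -2); (3, 5) → (-9, -10); (2, 6) → (-6, -12); (2, 1) → (-6, -2); (3, 10) → (-9, -20)
T3 scale by (-2, -2): (-12, -2) → (24, 4); (-9, -10) → (18, 20); (-6, -12) → (12, 24); (-6, -2) → (12, 4); (-9, -20) → (18, 40)

image vertices: (24, 4), (18, 20), (12, 24), (12, 4), (18, 40)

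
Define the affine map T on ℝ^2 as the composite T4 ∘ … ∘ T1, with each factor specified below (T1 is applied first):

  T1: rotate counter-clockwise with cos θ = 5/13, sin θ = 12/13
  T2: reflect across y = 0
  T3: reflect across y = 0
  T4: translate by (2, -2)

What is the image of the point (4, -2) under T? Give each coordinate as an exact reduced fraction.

T(p) = (70/13, 12/13)

T1 rotate counter-clockwise with cos θ = 5/13, sin θ = 12/13: (4, -2) → (44/13, 38/13)
T2 reflect across y = 0: (44/13, 38/13) → (44/13, -38/13)
T3 reflect across y = 0: (44/13, -38/13) → (44/13, 38/13)
T4 translate by (2, -2): (44/13, 38/13) → (70/13, 12/13)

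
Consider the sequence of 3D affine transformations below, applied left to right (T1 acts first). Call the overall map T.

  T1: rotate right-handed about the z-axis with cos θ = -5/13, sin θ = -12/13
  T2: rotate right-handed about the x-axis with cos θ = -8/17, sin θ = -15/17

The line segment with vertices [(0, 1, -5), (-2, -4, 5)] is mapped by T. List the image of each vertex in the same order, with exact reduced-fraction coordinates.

T1 rotate right-handed about the z-axis with cos θ = -5/13, sin θ = -12/13: (0, 1, -5) → (12/13, -5/13, -5); (-2, -4, 5) → (-38/13, 44/13, 5)
T2 rotate right-handed about the x-axis with cos θ = -8/17, sin θ = -15/17: (12/13, -5/13, -5) → (12/13, -55/13, 35/13); (-38/13, 44/13, 5) → (-38/13, 623/221, -1180/221)

image vertices: (12/13, -55/13, 35/13), (-38/13, 623/221, -1180/221)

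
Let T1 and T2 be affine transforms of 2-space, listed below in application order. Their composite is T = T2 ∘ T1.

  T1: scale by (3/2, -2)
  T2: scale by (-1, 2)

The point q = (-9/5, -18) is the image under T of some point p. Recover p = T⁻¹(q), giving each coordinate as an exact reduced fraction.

p = (6/5, 9/2)

T1 = [3/2 0 0; 0 -2 0; 0 0 1]
T2·T1 = [-3/2 0 0; 0 -4 0; 0 0 1]
det M = 6; M⁻¹ = [-2/3 0 0; 0 -1/4 0; 0 0 1]
M⁻¹ · (-9/5, -18)ᵀ = (6/5, 9/2)ᵀ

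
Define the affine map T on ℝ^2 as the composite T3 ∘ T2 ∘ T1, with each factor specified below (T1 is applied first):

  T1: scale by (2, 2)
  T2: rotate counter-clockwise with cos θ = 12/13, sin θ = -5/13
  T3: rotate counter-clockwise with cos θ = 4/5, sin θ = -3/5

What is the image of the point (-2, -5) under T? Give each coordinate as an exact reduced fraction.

T1 scale by (2, 2): (-2, -5) → (-4, -10)
T2 rotate counter-clockwise with cos θ = 12/13, sin θ = -5/13: (-4, -10) → (-98/13, -100/13)
T3 rotate counter-clockwise with cos θ = 4/5, sin θ = -3/5: (-98/13, -100/13) → (-692/65, -106/65)

T(p) = (-692/65, -106/65)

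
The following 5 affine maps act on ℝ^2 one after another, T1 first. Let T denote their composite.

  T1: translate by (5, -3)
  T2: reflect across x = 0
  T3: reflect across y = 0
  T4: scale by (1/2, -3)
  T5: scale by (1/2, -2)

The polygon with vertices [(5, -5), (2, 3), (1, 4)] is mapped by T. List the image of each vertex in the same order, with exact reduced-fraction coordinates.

image vertices: (-5/2, 48), (-7/4, 0), (-3/2, -6)

T1 translate by (5, -3): (5, -5) → (10, -8); (2, 3) → (7, 0); (1, 4) → (6, 1)
T2 reflect across x = 0: (10, -8) → (-10, -8); (7, 0) → (-7, 0); (6, 1) → (-6, 1)
T3 reflect across y = 0: (-10, -8) → (-10, 8); (-7, 0) → (-7, 0); (-6, 1) → (-6, -1)
T4 scale by (1/2, -3): (-10, 8) → (-5, -24); (-7, 0) → (-7/2, 0); (-6, -1) → (-3, 3)
T5 scale by (1/2, -2): (-5, -24) → (-5/2, 48); (-7/2, 0) → (-7/4, 0); (-3, 3) → (-3/2, -6)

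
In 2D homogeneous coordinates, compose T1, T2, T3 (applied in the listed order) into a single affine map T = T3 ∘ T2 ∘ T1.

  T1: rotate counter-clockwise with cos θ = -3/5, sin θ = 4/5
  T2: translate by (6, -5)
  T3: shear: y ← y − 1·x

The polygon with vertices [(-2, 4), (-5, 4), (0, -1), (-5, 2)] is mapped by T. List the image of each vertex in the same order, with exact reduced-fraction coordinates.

T1 rotate counter-clockwise with cos θ = -3/5, sin θ = 4/5: (-2, 4) → (-2, -4); (-5, 4) → (-1/5, -32/5); (0, -1) → (4/5, 3/5); (-5, 2) → (7/5, -26/5)
T2 translate by (6, -5): (-2, -4) → (4, -9); (-1/5, -32/5) → (29/5, -57/5); (4/5, 3/5) → (34/5, -22/5); (7/5, -26/5) → (37/5, -51/5)
T3 shear: y ← y − 1·x: (4, -9) → (4, -13); (29/5, -57/5) → (29/5, -86/5); (34/5, -22/5) → (34/5, -56/5); (37/5, -51/5) → (37/5, -88/5)

image vertices: (4, -13), (29/5, -86/5), (34/5, -56/5), (37/5, -88/5)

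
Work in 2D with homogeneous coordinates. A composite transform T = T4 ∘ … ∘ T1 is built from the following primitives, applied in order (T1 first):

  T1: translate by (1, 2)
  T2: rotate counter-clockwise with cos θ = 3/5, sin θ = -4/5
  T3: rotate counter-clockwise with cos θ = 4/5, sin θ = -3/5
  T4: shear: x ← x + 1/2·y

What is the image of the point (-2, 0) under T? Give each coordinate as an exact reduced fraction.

T(p) = (5/2, 1)

T1 translate by (1, 2): (-2, 0) → (-1, 2)
T2 rotate counter-clockwise with cos θ = 3/5, sin θ = -4/5: (-1, 2) → (1, 2)
T3 rotate counter-clockwise with cos θ = 4/5, sin θ = -3/5: (1, 2) → (2, 1)
T4 shear: x ← x + 1/2·y: (2, 1) → (5/2, 1)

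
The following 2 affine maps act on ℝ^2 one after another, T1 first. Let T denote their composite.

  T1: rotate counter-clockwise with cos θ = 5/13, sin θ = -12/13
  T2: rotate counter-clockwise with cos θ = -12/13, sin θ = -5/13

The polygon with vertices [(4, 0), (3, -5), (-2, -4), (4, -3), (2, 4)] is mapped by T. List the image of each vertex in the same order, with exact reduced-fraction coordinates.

image vertices: (-480/169, 476/169), (235/169, 957/169), (716/169, 242/169), (-123/169, 836/169), (-716/169, -242/169)

T1 rotate counter-clockwise with cos θ = 5/13, sin θ = -12/13: (4, 0) → (20/13, -48/13); (3, -5) → (-45/13, -61/13); (-2, -4) → (-58/13, 4/13); (4, -3) → (-16/13, -63/13); (2, 4) → (58/13, -4/13)
T2 rotate counter-clockwise with cos θ = -12/13, sin θ = -5/13: (20/13, -48/13) → (-480/169, 476/169); (-45/13, -61/13) → (235/169, 957/169); (-58/13, 4/13) → (716/169, 242/169); (-16/13, -63/13) → (-123/169, 836/169); (58/13, -4/13) → (-716/169, -242/169)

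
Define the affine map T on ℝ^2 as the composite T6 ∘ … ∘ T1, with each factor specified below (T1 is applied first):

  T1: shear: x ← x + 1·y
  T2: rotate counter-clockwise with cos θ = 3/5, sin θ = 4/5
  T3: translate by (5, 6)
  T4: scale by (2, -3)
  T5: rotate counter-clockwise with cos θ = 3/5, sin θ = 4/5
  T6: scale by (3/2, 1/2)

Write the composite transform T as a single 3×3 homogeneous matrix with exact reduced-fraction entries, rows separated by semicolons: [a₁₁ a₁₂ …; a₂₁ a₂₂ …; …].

T = [99/25 117/25 153/5; -6/25 -71/50 -7/5; 0 0 1]

T1 = [1 1 0; 0 1 0; 0 0 1]
T2·T1 = [3/5 -1/5 0; 4/5 7/5 0; 0 0 1]
T3·…·T1 = [3/5 -1/5 5; 4/5 7/5 6; 0 0 1]
T4·…·T1 = [6/5 -2/5 10; -12/5 -21/5 -18; 0 0 1]
T5·…·T1 = [66/25 78/25 102/5; -12/25 -71/25 -14/5; 0 0 1]
T6·…·T1 = [99/25 117/25 153/5; -6/25 -71/50 -7/5; 0 0 1]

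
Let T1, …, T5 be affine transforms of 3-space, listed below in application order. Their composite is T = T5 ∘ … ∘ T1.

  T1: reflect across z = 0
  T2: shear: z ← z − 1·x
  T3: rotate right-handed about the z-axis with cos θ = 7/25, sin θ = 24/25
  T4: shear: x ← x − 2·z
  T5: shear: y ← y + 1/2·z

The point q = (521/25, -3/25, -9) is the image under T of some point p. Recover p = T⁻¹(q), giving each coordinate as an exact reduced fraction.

T1 = [1 0 0 0; 0 1 0 0; 0 0 -1 0; 0 0 0 1]
T2·T1 = [1 0 0 0; 0 1 0 0; -1 0 -1 0; 0 0 0 1]
T3·…·T1 = [7/25 -24/25 0 0; 24/25 7/25 0 0; -1 0 -1 0; 0 0 0 1]
T4·…·T1 = [57/25 -24/25 2 0; 24/25 7/25 0 0; -1 0 -1 0; 0 0 0 1]
T5·…·T1 = [57/25 -24/25 2 0; 23/50 7/25 -1/2 0; -1 0 -1 0; 0 0 0 1]
det M = -1; M⁻¹ = [7/25 24/25 2/25 0; -24/25 7/25 -103/50 0; -7/25 -24/25 -27/25 0; 0 0 0 1]
M⁻¹ · (521/25, -3/25, -9)ᵀ = (5, -3/2, 4)ᵀ

p = (5, -3/2, 4)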